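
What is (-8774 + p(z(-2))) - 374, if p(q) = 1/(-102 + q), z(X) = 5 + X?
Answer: -905653/99 ≈ -9148.0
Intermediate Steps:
(-8774 + p(z(-2))) - 374 = (-8774 + 1/(-102 + (5 - 2))) - 374 = (-8774 + 1/(-102 + 3)) - 374 = (-8774 + 1/(-99)) - 374 = (-8774 - 1/99) - 374 = -868627/99 - 374 = -905653/99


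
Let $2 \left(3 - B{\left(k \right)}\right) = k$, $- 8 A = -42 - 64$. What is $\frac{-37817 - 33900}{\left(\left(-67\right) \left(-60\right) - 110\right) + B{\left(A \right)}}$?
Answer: $- \frac{573736}{31251} \approx -18.359$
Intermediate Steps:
$A = \frac{53}{4}$ ($A = - \frac{-42 - 64}{8} = \left(- \frac{1}{8}\right) \left(-106\right) = \frac{53}{4} \approx 13.25$)
$B{\left(k \right)} = 3 - \frac{k}{2}$
$\frac{-37817 - 33900}{\left(\left(-67\right) \left(-60\right) - 110\right) + B{\left(A \right)}} = \frac{-37817 - 33900}{\left(\left(-67\right) \left(-60\right) - 110\right) + \left(3 - \frac{53}{8}\right)} = - \frac{71717}{\left(4020 - 110\right) + \left(3 - \frac{53}{8}\right)} = - \frac{71717}{3910 - \frac{29}{8}} = - \frac{71717}{\frac{31251}{8}} = \left(-71717\right) \frac{8}{31251} = - \frac{573736}{31251}$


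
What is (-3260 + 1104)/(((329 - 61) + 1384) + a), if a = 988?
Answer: -49/60 ≈ -0.81667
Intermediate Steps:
(-3260 + 1104)/(((329 - 61) + 1384) + a) = (-3260 + 1104)/(((329 - 61) + 1384) + 988) = -2156/((268 + 1384) + 988) = -2156/(1652 + 988) = -2156/2640 = -2156*1/2640 = -49/60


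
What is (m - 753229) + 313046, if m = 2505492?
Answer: 2065309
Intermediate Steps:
(m - 753229) + 313046 = (2505492 - 753229) + 313046 = 1752263 + 313046 = 2065309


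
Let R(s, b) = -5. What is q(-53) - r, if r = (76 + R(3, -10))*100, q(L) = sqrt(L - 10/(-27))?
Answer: -7100 + 7*I*sqrt(87)/9 ≈ -7100.0 + 7.2546*I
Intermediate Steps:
q(L) = sqrt(10/27 + L) (q(L) = sqrt(L - 10*(-1/27)) = sqrt(L + 10/27) = sqrt(10/27 + L))
r = 7100 (r = (76 - 5)*100 = 71*100 = 7100)
q(-53) - r = sqrt(30 + 81*(-53))/9 - 1*7100 = sqrt(30 - 4293)/9 - 7100 = sqrt(-4263)/9 - 7100 = (7*I*sqrt(87))/9 - 7100 = 7*I*sqrt(87)/9 - 7100 = -7100 + 7*I*sqrt(87)/9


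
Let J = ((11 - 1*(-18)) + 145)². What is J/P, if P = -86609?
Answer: -30276/86609 ≈ -0.34957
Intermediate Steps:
J = 30276 (J = ((11 + 18) + 145)² = (29 + 145)² = 174² = 30276)
J/P = 30276/(-86609) = 30276*(-1/86609) = -30276/86609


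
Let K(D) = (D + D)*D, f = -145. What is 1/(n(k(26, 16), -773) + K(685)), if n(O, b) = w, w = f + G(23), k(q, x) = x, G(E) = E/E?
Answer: 1/938306 ≈ 1.0657e-6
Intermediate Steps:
G(E) = 1
w = -144 (w = -145 + 1 = -144)
n(O, b) = -144
K(D) = 2*D**2 (K(D) = (2*D)*D = 2*D**2)
1/(n(k(26, 16), -773) + K(685)) = 1/(-144 + 2*685**2) = 1/(-144 + 2*469225) = 1/(-144 + 938450) = 1/938306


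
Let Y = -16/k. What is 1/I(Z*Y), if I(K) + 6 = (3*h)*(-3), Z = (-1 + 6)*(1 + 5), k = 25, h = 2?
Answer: -1/24 ≈ -0.041667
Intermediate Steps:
Z = 30 (Z = 5*6 = 30)
Y = -16/25 ≈ -0.64000
I(K) = -24 (I(K) = -6 + (3*2)*(-3) = -6 + 6*(-3) = -6 - 18 = -24)
1/I(Z*Y) = 1/(-24) = -1/24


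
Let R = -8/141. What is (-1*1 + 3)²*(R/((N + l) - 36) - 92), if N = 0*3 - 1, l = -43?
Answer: -259438/705 ≈ -368.00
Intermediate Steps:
R = -8/141 (R = -8*1/141 = -8/141 ≈ -0.056738)
N = -1 (N = 0 - 1 = -1)
(-1*1 + 3)²*(R/((N + l) - 36) - 92) = (-1*1 + 3)²*(-8/(141*((-1 - 43) - 36)) - 92) = (-1 + 3)²*(-8/(141*(-44 - 36)) - 92) = 2²*(-8/141/(-80) - 92) = 4*(-8/141*(-1/80) - 92) = 4*(1/1410 - 92) = 4*(-129719/1410) = -259438/705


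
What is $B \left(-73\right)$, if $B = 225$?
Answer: $-16425$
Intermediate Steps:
$B \left(-73\right) = 225 \left(-73\right) = -16425$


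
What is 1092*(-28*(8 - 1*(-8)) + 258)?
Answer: -207480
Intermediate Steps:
1092*(-28*(8 - 1*(-8)) + 258) = 1092*(-28*(8 + 8) + 258) = 1092*(-28*16 + 258) = 1092*(-448 + 258) = 1092*(-190) = -207480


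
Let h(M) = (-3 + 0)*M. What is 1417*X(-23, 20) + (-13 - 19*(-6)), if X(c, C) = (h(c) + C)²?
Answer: 11224158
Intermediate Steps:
h(M) = -3*M
X(c, C) = (C - 3*c)² (X(c, C) = (-3*c + C)² = (C - 3*c)²)
1417*X(-23, 20) + (-13 - 19*(-6)) = 1417*(20 - 3*(-23))² + (-13 - 19*(-6)) = 1417*(20 + 69)² + (-13 + 114) = 1417*89² + 101 = 1417*7921 + 101 = 11224057 + 101 = 11224158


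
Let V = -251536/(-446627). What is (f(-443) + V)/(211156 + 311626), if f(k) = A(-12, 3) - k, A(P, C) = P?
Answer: 192747773/233488556314 ≈ 0.00082551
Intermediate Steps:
V = 251536/446627 (V = -251536*(-1/446627) = 251536/446627 ≈ 0.56319)
f(k) = -12 - k
(f(-443) + V)/(211156 + 311626) = ((-12 - 1*(-443)) + 251536/446627)/(211156 + 311626) = ((-12 + 443) + 251536/446627)/522782 = (431 + 251536/446627)*(1/522782) = (192747773/446627)*(1/522782) = 192747773/233488556314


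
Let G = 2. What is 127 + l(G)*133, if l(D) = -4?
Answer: -405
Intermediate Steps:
127 + l(G)*133 = 127 - 4*133 = 127 - 532 = -405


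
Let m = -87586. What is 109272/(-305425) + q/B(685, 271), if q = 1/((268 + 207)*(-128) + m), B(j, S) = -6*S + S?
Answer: -4394111821747/12281935187550 ≈ -0.35777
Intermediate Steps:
B(j, S) = -5*S
q = -1/148386 (q = 1/((268 + 207)*(-128) - 87586) = 1/(475*(-128) - 87586) = 1/(-60800 - 87586) = 1/(-148386) = -1/148386 ≈ -6.7392e-6)
109272/(-305425) + q/B(685, 271) = 109272/(-305425) - 1/(148386*((-5*271))) = 109272*(-1/305425) - 1/148386/(-1355) = -109272/305425 - 1/148386*(-1/1355) = -109272/305425 + 1/201063030 = -4394111821747/12281935187550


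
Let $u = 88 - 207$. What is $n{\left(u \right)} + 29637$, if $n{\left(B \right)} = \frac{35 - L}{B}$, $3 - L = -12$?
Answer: $\frac{3526783}{119} \approx 29637.0$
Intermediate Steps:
$u = -119$ ($u = 88 - 207 = -119$)
$L = 15$ ($L = 3 - -12 = 3 + 12 = 15$)
$n{\left(B \right)} = \frac{20}{B}$ ($n{\left(B \right)} = \frac{35 - 15}{B} = \frac{20}{B}$)
$n{\left(u \right)} + 29637 = \frac{20}{-119} + 29637 = 20 \left(- \frac{1}{119}\right) + 29637 = - \frac{20}{119} + 29637 = \frac{3526783}{119}$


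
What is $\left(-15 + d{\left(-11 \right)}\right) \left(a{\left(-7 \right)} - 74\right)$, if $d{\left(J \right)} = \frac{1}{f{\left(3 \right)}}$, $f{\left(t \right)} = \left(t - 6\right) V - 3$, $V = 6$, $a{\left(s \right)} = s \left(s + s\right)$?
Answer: $- \frac{2528}{7} \approx -361.14$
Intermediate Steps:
$a{\left(s \right)} = 2 s^{2}$ ($a{\left(s \right)} = s 2 s = 2 s^{2}$)
$f{\left(t \right)} = -39 + 6 t$ ($f{\left(t \right)} = \left(t - 6\right) 6 - 3 = \left(-6 + t\right) 6 - 3 = \left(-36 + 6 t\right) - 3 = -39 + 6 t$)
$d{\left(J \right)} = - \frac{1}{21}$ ($d{\left(J \right)} = \frac{1}{-39 + 6 \cdot 3} = \frac{1}{-39 + 18} = \frac{1}{-21} = - \frac{1}{21}$)
$\left(-15 + d{\left(-11 \right)}\right) \left(a{\left(-7 \right)} - 74\right) = \left(-15 - \frac{1}{21}\right) \left(2 \left(-7\right)^{2} - 74\right) = - \frac{316 \left(2 \cdot 49 - 74\right)}{21} = - \frac{316 \left(98 - 74\right)}{21} = \left(- \frac{316}{21}\right) 24 = - \frac{2528}{7}$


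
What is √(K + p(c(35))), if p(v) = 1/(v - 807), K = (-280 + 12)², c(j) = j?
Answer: 3*√1189054279/386 ≈ 268.00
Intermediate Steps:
K = 71824 (K = (-268)² = 71824)
p(v) = 1/(-807 + v)
√(K + p(c(35))) = √(71824 + 1/(-807 + 35)) = √(71824 + 1/(-772)) = √(71824 - 1/772) = √(55448127/772) = 3*√1189054279/386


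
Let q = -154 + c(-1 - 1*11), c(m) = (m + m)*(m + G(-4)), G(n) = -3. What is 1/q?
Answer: 1/206 ≈ 0.0048544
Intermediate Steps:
c(m) = 2*m*(-3 + m) (c(m) = (m + m)*(m - 3) = (2*m)*(-3 + m) = 2*m*(-3 + m))
q = 206 (q = -154 + 2*(-1 - 1*11)*(-3 + (-1 - 1*11)) = -154 + 2*(-1 - 11)*(-3 + (-1 - 11)) = -154 + 2*(-12)*(-3 - 12) = -154 + 2*(-12)*(-15) = -154 + 360 = 206)
1/q = 1/206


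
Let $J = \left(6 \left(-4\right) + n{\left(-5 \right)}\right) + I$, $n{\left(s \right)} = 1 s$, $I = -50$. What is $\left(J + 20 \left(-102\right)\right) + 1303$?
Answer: $-816$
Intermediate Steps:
$n{\left(s \right)} = s$
$J = -79$ ($J = \left(6 \left(-4\right) - 5\right) - 50 = \left(-24 - 5\right) - 50 = -29 - 50 = -79$)
$\left(J + 20 \left(-102\right)\right) + 1303 = \left(-79 + 20 \left(-102\right)\right) + 1303 = \left(-79 - 2040\right) + 1303 = -2119 + 1303 = -816$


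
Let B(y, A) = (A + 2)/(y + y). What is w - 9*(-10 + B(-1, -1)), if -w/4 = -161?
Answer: 1477/2 ≈ 738.50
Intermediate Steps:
B(y, A) = (2 + A)/(2*y) (B(y, A) = (2 + A)/((2*y)) = (2 + A)*(1/(2*y)) = (2 + A)/(2*y))
w = 644 (w = -4*(-161) = 644)
w - 9*(-10 + B(-1, -1)) = 644 - 9*(-10 + (½)*(2 - 1)/(-1)) = 644 - 9*(-10 + (½)*(-1)*1) = 644 - 9*(-10 - ½) = 644 - 9*(-21)/2 = 644 - 1*(-189/2) = 644 + 189/2 = 1477/2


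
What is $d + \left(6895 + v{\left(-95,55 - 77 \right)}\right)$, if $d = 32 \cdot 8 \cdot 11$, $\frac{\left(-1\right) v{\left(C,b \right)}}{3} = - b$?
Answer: $9645$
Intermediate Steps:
$v{\left(C,b \right)} = 3 b$ ($v{\left(C,b \right)} = - 3 \left(- b\right) = 3 b$)
$d = 2816$ ($d = 256 \cdot 11 = 2816$)
$d + \left(6895 + v{\left(-95,55 - 77 \right)}\right) = 2816 + \left(6895 + 3 \left(55 - 77\right)\right) = 2816 + \left(6895 + 3 \left(-22\right)\right) = 2816 + \left(6895 - 66\right) = 2816 + 6829 = 9645$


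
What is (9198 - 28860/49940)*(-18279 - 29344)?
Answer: -1093708055949/2497 ≈ -4.3801e+8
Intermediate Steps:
(9198 - 28860/49940)*(-18279 - 29344) = (9198 - 28860*1/49940)*(-47623) = (9198 - 1443/2497)*(-47623) = (22965963/2497)*(-47623) = -1093708055949/2497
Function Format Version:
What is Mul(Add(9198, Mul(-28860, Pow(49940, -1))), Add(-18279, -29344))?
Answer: Rational(-1093708055949, 2497) ≈ -4.3801e+8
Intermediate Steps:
Mul(Add(9198, Mul(-28860, Pow(49940, -1))), Add(-18279, -29344)) = Mul(Add(9198, Mul(-28860, Rational(1, 49940))), -47623) = Mul(Add(9198, Rational(-1443, 2497)), -47623) = Mul(Rational(22965963, 2497), -47623) = Rational(-1093708055949, 2497)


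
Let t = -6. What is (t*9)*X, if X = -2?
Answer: 108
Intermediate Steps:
(t*9)*X = -6*9*(-2) = -54*(-2) = 108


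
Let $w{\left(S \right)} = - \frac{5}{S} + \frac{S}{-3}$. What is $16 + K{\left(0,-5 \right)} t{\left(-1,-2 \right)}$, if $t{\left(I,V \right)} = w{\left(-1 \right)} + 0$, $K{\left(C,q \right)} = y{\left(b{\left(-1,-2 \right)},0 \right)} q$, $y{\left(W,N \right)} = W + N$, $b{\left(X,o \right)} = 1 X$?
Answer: $\frac{128}{3} \approx 42.667$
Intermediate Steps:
$b{\left(X,o \right)} = X$
$y{\left(W,N \right)} = N + W$
$K{\left(C,q \right)} = - q$ ($K{\left(C,q \right)} = \left(0 - 1\right) q = - q$)
$w{\left(S \right)} = - \frac{5}{S} - \frac{S}{3}$ ($w{\left(S \right)} = - \frac{5}{S} + S \left(- \frac{1}{3}\right) = - \frac{5}{S} - \frac{S}{3}$)
$t{\left(I,V \right)} = \frac{16}{3}$ ($t{\left(I,V \right)} = \left(- \frac{5}{-1} - - \frac{1}{3}\right) + 0 = \left(\left(-5\right) \left(-1\right) + \frac{1}{3}\right) + 0 = \left(5 + \frac{1}{3}\right) + 0 = \frac{16}{3} + 0 = \frac{16}{3}$)
$16 + K{\left(0,-5 \right)} t{\left(-1,-2 \right)} = 16 + \left(-1\right) \left(-5\right) \frac{16}{3} = 16 + 5 \cdot \frac{16}{3} = 16 + \frac{80}{3} = \frac{128}{3}$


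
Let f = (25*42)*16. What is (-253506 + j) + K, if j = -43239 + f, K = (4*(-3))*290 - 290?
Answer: -283715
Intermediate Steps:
f = 16800 (f = 1050*16 = 16800)
K = -3770 (K = -12*290 - 290 = -3480 - 290 = -3770)
j = -26439 (j = -43239 + 16800 = -26439)
(-253506 + j) + K = (-253506 - 26439) - 3770 = -279945 - 3770 = -283715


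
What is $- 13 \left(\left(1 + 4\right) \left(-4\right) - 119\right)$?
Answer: $1807$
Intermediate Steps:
$- 13 \left(\left(1 + 4\right) \left(-4\right) - 119\right) = - 13 \left(5 \left(-4\right) - 119\right) = - 13 \left(-20 - 119\right) = \left(-13\right) \left(-139\right) = 1807$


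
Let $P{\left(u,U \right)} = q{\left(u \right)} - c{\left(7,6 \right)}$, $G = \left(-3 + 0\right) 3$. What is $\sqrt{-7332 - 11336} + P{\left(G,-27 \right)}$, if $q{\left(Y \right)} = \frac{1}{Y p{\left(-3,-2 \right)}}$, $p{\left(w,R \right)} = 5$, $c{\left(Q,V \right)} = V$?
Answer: $- \frac{271}{45} + 2 i \sqrt{4667} \approx -6.0222 + 136.63 i$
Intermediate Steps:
$q{\left(Y \right)} = \frac{1}{5 Y}$ ($q{\left(Y \right)} = \frac{1}{Y 5} = \frac{1}{5 Y}$)
$G = -9$ ($G = \left(-3\right) 3 = -9$)
$P{\left(u,U \right)} = -6 + \frac{1}{5 u}$ ($P{\left(u,U \right)} = \frac{1}{5 u} - 6 = -6 + \frac{1}{5 u}$)
$\sqrt{-7332 - 11336} + P{\left(G,-27 \right)} = \sqrt{-7332 - 11336} - \left(6 - \frac{1}{5 \left(-9\right)}\right) = \sqrt{-18668} + \left(-6 + \frac{1}{5} \left(- \frac{1}{9}\right)\right) = 2 i \sqrt{4667} - \frac{271}{45} = - \frac{271}{45} + 2 i \sqrt{4667}$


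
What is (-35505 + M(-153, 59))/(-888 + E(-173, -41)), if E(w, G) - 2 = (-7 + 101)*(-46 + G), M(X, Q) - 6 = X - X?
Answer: 35499/9064 ≈ 3.9165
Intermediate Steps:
M(X, Q) = 6 (M(X, Q) = 6 + (X - X) = 6 + 0 = 6)
E(w, G) = -4322 + 94*G (E(w, G) = 2 + (-7 + 101)*(-46 + G) = 2 + 94*(-46 + G) = 2 + (-4324 + 94*G) = -4322 + 94*G)
(-35505 + M(-153, 59))/(-888 + E(-173, -41)) = (-35505 + 6)/(-888 + (-4322 + 94*(-41))) = -35499/(-888 + (-4322 - 3854)) = -35499/(-888 - 8176) = -35499/(-9064) = -35499*(-1/9064) = 35499/9064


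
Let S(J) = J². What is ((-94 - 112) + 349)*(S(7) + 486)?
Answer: 76505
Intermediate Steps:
((-94 - 112) + 349)*(S(7) + 486) = ((-94 - 112) + 349)*(7² + 486) = (-206 + 349)*(49 + 486) = 143*535 = 76505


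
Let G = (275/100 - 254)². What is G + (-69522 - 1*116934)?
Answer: -1973271/16 ≈ -1.2333e+5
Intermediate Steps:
G = 1010025/16 (G = (275*(1/100) - 254)² = (11/4 - 254)² = (-1005/4)² = 1010025/16 ≈ 63127.)
G + (-69522 - 1*116934) = 1010025/16 + (-69522 - 1*116934) = 1010025/16 + (-69522 - 116934) = 1010025/16 - 186456 = -1973271/16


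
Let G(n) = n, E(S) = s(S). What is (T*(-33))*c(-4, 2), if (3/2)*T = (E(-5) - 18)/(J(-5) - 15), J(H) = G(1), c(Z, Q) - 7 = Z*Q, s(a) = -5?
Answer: 253/7 ≈ 36.143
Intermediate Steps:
E(S) = -5
c(Z, Q) = 7 + Q*Z (c(Z, Q) = 7 + Z*Q = 7 + Q*Z)
J(H) = 1
T = 23/21 (T = 2*((-5 - 18)/(1 - 15))/3 = 2*(-23/(-14))/3 = 2*(-23*(-1/14))/3 = (⅔)*(23/14) = 23/21 ≈ 1.0952)
(T*(-33))*c(-4, 2) = ((23/21)*(-33))*(7 + 2*(-4)) = -253*(7 - 8)/7 = -253/7*(-1) = 253/7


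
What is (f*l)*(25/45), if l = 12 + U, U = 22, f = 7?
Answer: 1190/9 ≈ 132.22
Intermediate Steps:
l = 34 (l = 12 + 22 = 34)
(f*l)*(25/45) = (7*34)*(25/45) = 238*(25*(1/45)) = 238*(5/9) = 1190/9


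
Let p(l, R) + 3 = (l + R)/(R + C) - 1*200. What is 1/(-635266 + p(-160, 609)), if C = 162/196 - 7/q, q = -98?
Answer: -29885/18990969064 ≈ -1.5736e-6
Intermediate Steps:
C = 44/49 (C = 162/196 - 7/(-98) = 162*(1/196) - 7*(-1/98) = 81/98 + 1/14 = 44/49 ≈ 0.89796)
p(l, R) = -203 + (R + l)/(44/49 + R) (p(l, R) = -3 + ((l + R)/(R + 44/49) - 1*200) = -3 + ((R + l)/(44/49 + R) - 200) = -3 + (-200 + (R + l)/(44/49 + R)) = -203 + (R + l)/(44/49 + R))
1/(-635266 + p(-160, 609)) = 1/(-635266 + 7*(-1276 - 1414*609 + 7*(-160))/(44 + 49*609)) = 1/(-635266 + 7*(-1276 - 861126 - 1120)/(44 + 29841)) = 1/(-635266 + 7*(-863522)/29885) = 1/(-635266 + 7*(1/29885)*(-863522)) = 1/(-635266 - 6044654/29885) = 1/(-18990969064/29885) = -29885/18990969064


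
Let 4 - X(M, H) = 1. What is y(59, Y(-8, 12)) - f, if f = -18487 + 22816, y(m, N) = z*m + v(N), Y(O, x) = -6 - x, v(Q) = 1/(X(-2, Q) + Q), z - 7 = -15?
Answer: -72016/15 ≈ -4801.1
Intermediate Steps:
z = -8 (z = 7 - 15 = -8)
X(M, H) = 3 (X(M, H) = 4 - 1*1 = 4 - 1 = 3)
v(Q) = 1/(3 + Q)
y(m, N) = 1/(3 + N) - 8*m (y(m, N) = -8*m + 1/(3 + N) = 1/(3 + N) - 8*m)
f = 4329
y(59, Y(-8, 12)) - f = (1 - 8*59*(3 + (-6 - 1*12)))/(3 + (-6 - 1*12)) - 1*4329 = (1 - 8*59*(3 + (-6 - 12)))/(3 + (-6 - 12)) - 4329 = (1 - 8*59*(3 - 18))/(3 - 18) - 4329 = (1 - 8*59*(-15))/(-15) - 4329 = -(1 + 7080)/15 - 4329 = -1/15*7081 - 4329 = -7081/15 - 4329 = -72016/15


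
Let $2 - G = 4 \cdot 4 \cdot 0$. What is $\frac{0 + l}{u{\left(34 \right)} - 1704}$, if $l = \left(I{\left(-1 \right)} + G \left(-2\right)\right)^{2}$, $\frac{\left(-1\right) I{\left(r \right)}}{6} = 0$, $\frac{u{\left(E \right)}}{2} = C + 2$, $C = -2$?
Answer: $- \frac{2}{213} \approx -0.0093897$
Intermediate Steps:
$u{\left(E \right)} = 0$ ($u{\left(E \right)} = 2 \left(-2 + 2\right) = 2 \cdot 0 = 0$)
$I{\left(r \right)} = 0$ ($I{\left(r \right)} = \left(-6\right) 0 = 0$)
$G = 2$ ($G = 2 - 4 \cdot 4 \cdot 0 = 2 - 4 \cdot 0 = 2 - 0 = 2 + 0 = 2$)
$l = 16$ ($l = \left(0 + 2 \left(-2\right)\right)^{2} = \left(0 - 4\right)^{2} = \left(-4\right)^{2} = 16$)
$\frac{0 + l}{u{\left(34 \right)} - 1704} = \frac{0 + 16}{0 - 1704} = \frac{16}{-1704} = 16 \left(- \frac{1}{1704}\right) = - \frac{2}{213}$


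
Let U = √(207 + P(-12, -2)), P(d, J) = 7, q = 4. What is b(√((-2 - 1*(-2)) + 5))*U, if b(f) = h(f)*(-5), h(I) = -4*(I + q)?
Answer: 20*√214*(4 + √5) ≈ 1824.5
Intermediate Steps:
h(I) = -16 - 4*I (h(I) = -4*(I + 4) = -4*(4 + I) = -16 - 4*I)
b(f) = 80 + 20*f (b(f) = (-16 - 4*f)*(-5) = 80 + 20*f)
U = √214 (U = √(207 + 7) = √214 ≈ 14.629)
b(√((-2 - 1*(-2)) + 5))*U = (80 + 20*√((-2 - 1*(-2)) + 5))*√214 = (80 + 20*√((-2 + 2) + 5))*√214 = (80 + 20*√(0 + 5))*√214 = (80 + 20*√5)*√214 = √214*(80 + 20*√5)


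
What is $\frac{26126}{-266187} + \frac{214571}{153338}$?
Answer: $\frac{53109902189}{40816582206} \approx 1.3012$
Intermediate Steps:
$\frac{26126}{-266187} + \frac{214571}{153338} = 26126 \left(- \frac{1}{266187}\right) + 214571 \cdot \frac{1}{153338} = - \frac{26126}{266187} + \frac{214571}{153338} = \frac{53109902189}{40816582206}$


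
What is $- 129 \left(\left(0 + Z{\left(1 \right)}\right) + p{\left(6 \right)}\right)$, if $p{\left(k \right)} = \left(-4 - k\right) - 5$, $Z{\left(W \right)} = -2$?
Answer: $2193$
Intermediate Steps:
$p{\left(k \right)} = -9 - k$
$- 129 \left(\left(0 + Z{\left(1 \right)}\right) + p{\left(6 \right)}\right) = - 129 \left(\left(0 - 2\right) - 15\right) = - 129 \left(-2 - 15\right) = \left(-129\right) \left(-17\right) = 2193$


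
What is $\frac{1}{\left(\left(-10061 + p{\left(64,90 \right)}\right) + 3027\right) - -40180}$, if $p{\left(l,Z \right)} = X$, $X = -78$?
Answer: $\frac{1}{33068} \approx 3.0241 \cdot 10^{-5}$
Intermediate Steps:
$p{\left(l,Z \right)} = -78$
$\frac{1}{\left(\left(-10061 + p{\left(64,90 \right)}\right) + 3027\right) - -40180} = \frac{1}{\left(\left(-10061 - 78\right) + 3027\right) - -40180} = \frac{1}{\left(-10139 + 3027\right) + 40180} = \frac{1}{-7112 + 40180} = \frac{1}{33068}$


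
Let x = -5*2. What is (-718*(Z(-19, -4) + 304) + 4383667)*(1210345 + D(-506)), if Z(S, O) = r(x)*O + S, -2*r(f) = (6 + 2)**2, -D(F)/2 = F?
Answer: 4950977169481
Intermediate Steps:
D(F) = -2*F
x = -10
r(f) = -32 (r(f) = -(6 + 2)**2/2 = -1/2*8**2 = -1/2*64 = -32)
Z(S, O) = S - 32*O (Z(S, O) = -32*O + S = S - 32*O)
(-718*(Z(-19, -4) + 304) + 4383667)*(1210345 + D(-506)) = (-718*((-19 - 32*(-4)) + 304) + 4383667)*(1210345 - 2*(-506)) = (-718*((-19 + 128) + 304) + 4383667)*(1210345 + 1012) = (-718*(109 + 304) + 4383667)*1211357 = (-718*413 + 4383667)*1211357 = (-296534 + 4383667)*1211357 = 4087133*1211357 = 4950977169481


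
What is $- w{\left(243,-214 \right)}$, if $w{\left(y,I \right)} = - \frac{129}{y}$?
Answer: $\frac{43}{81} \approx 0.53086$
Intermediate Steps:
$- w{\left(243,-214 \right)} = - \frac{-129}{243} = \left(-1\right) \left(- \frac{43}{81}\right) = \frac{43}{81}$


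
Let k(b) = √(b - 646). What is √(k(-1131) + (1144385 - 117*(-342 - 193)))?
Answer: √(1206980 + I*√1777) ≈ 1098.6 + 0.02*I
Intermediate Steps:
k(b) = √(-646 + b)
√(k(-1131) + (1144385 - 117*(-342 - 193))) = √(√(-646 - 1131) + (1144385 - 117*(-342 - 193))) = √(√(-1777) + (1144385 - 117*(-535))) = √(I*√1777 + (1144385 - 1*(-62595))) = √(I*√1777 + (1144385 + 62595)) = √(I*√1777 + 1206980) = √(1206980 + I*√1777)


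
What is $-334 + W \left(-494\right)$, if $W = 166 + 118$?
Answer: $-140630$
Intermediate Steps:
$W = 284$
$-334 + W \left(-494\right) = -334 + 284 \left(-494\right) = -334 - 140296 = -140630$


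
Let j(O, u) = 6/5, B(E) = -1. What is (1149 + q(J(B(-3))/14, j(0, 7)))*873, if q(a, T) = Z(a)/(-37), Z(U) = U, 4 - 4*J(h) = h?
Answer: 2078371179/2072 ≈ 1.0031e+6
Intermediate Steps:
J(h) = 1 - h/4
j(O, u) = 6/5 (j(O, u) = 6*(⅕) = 6/5)
q(a, T) = -a/37 (q(a, T) = a/(-37) = a*(-1/37) = -a/37)
(1149 + q(J(B(-3))/14, j(0, 7)))*873 = (1149 - (1 - ¼*(-1))/(37*14))*873 = (1149 - (1 + ¼)/(37*14))*873 = (1149 - 5/(148*14))*873 = (1149 - 1/37*5/56)*873 = (1149 - 5/2072)*873 = (2380723/2072)*873 = 2078371179/2072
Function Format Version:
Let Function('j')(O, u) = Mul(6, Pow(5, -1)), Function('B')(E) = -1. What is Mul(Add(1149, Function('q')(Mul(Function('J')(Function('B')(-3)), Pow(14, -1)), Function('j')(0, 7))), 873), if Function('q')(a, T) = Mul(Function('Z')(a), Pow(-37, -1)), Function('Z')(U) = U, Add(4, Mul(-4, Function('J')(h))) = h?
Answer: Rational(2078371179, 2072) ≈ 1.0031e+6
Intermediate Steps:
Function('J')(h) = Add(1, Mul(Rational(-1, 4), h))
Function('j')(O, u) = Rational(6, 5) (Function('j')(O, u) = Mul(6, Rational(1, 5)) = Rational(6, 5))
Function('q')(a, T) = Mul(Rational(-1, 37), a) (Function('q')(a, T) = Mul(a, Pow(-37, -1)) = Mul(a, Rational(-1, 37)) = Mul(Rational(-1, 37), a))
Mul(Add(1149, Function('q')(Mul(Function('J')(Function('B')(-3)), Pow(14, -1)), Function('j')(0, 7))), 873) = Mul(Add(1149, Mul(Rational(-1, 37), Mul(Add(1, Mul(Rational(-1, 4), -1)), Pow(14, -1)))), 873) = Mul(Add(1149, Mul(Rational(-1, 37), Mul(Add(1, Rational(1, 4)), Rational(1, 14)))), 873) = Mul(Add(1149, Mul(Rational(-1, 37), Mul(Rational(5, 4), Rational(1, 14)))), 873) = Mul(Add(1149, Mul(Rational(-1, 37), Rational(5, 56))), 873) = Mul(Add(1149, Rational(-5, 2072)), 873) = Mul(Rational(2380723, 2072), 873) = Rational(2078371179, 2072)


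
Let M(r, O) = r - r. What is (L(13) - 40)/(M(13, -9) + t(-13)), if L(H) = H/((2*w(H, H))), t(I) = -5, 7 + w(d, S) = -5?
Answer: 973/120 ≈ 8.1083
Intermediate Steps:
w(d, S) = -12 (w(d, S) = -7 - 5 = -12)
M(r, O) = 0
L(H) = -H/24 (L(H) = H/((2*(-12))) = H/(-24) = H*(-1/24) = -H/24)
(L(13) - 40)/(M(13, -9) + t(-13)) = (-1/24*13 - 40)/(0 - 5) = (-13/24 - 40)/(-5) = -973/24*(-⅕) = 973/120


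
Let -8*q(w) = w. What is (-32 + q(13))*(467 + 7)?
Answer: -63753/4 ≈ -15938.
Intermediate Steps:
q(w) = -w/8
(-32 + q(13))*(467 + 7) = (-32 - ⅛*13)*(467 + 7) = (-32 - 13/8)*474 = -269/8*474 = -63753/4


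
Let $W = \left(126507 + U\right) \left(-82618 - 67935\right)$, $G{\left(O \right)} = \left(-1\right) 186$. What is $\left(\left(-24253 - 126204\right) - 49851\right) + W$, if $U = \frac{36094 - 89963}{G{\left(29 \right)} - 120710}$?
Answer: $- \frac{2302618554595941}{120896} \approx -1.9046 \cdot 10^{10}$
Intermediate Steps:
$G{\left(O \right)} = -186$
$U = \frac{53869}{120896}$ ($U = \frac{36094 - 89963}{-186 - 120710} = - \frac{53869}{-120896} = \left(-53869\right) \left(- \frac{1}{120896}\right) = \frac{53869}{120896} \approx 0.44558$)
$W = - \frac{2302594338159973}{120896}$ ($W = \left(126507 + \frac{53869}{120896}\right) \left(-82618 - 67935\right) = \frac{15294244141}{120896} \left(-150553\right) = - \frac{2302594338159973}{120896} \approx -1.9046 \cdot 10^{10}$)
$\left(\left(-24253 - 126204\right) - 49851\right) + W = \left(\left(-24253 - 126204\right) - 49851\right) - \frac{2302594338159973}{120896} = \left(-150457 - 49851\right) - \frac{2302594338159973}{120896} = -200308 - \frac{2302594338159973}{120896} = - \frac{2302618554595941}{120896}$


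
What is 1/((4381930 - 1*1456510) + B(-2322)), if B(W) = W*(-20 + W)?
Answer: 1/8363544 ≈ 1.1957e-7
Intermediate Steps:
1/((4381930 - 1*1456510) + B(-2322)) = 1/((4381930 - 1*1456510) - 2322*(-20 - 2322)) = 1/((4381930 - 1456510) - 2322*(-2342)) = 1/(2925420 + 5438124) = 1/8363544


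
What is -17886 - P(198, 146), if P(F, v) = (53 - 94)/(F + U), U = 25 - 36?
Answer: -3344641/187 ≈ -17886.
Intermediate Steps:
U = -11
P(F, v) = -41/(-11 + F) (P(F, v) = (53 - 94)/(F - 11) = -41/(-11 + F))
-17886 - P(198, 146) = -17886 - (-41)/(-11 + 198) = -17886 - (-41)/187 = -17886 - 1*(-41/187) = -17886 + 41/187 = -3344641/187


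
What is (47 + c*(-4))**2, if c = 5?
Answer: 729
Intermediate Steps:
(47 + c*(-4))**2 = (47 + 5*(-4))**2 = (47 - 20)**2 = 27**2 = 729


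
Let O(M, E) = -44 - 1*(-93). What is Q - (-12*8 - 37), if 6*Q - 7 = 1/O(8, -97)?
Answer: 19723/147 ≈ 134.17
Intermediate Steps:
O(M, E) = 49 (O(M, E) = -44 + 93 = 49)
Q = 172/147 (Q = 7/6 + (⅙)/49 = 7/6 + (⅙)*(1/49) = 7/6 + 1/294 = 172/147 ≈ 1.1701)
Q - (-12*8 - 37) = 172/147 - (-12*8 - 37) = 172/147 - (-96 - 37) = 172/147 - 1*(-133) = 172/147 + 133 = 19723/147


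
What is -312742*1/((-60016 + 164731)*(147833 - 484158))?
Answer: 312742/35218272375 ≈ 8.8801e-6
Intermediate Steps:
-312742*1/((-60016 + 164731)*(147833 - 484158)) = -312742/(104715*(-336325)) = -312742/(-35218272375) = -312742*(-1/35218272375) = 312742/35218272375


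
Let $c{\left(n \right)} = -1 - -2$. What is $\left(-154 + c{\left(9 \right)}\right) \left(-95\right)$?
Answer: $14535$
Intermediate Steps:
$c{\left(n \right)} = 1$ ($c{\left(n \right)} = -1 + 2 = 1$)
$\left(-154 + c{\left(9 \right)}\right) \left(-95\right) = \left(-154 + 1\right) \left(-95\right) = \left(-153\right) \left(-95\right) = 14535$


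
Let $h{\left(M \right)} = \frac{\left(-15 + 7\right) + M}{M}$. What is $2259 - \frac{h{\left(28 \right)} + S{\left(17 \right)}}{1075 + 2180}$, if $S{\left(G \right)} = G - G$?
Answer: $\frac{10294262}{4557} \approx 2259.0$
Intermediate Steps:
$S{\left(G \right)} = 0$
$h{\left(M \right)} = \frac{-8 + M}{M}$
$2259 - \frac{h{\left(28 \right)} + S{\left(17 \right)}}{1075 + 2180} = 2259 - \frac{\frac{-8 + 28}{28} + 0}{1075 + 2180} = 2259 - \frac{\frac{1}{28} \cdot 20 + 0}{3255} = 2259 - \left(\frac{5}{7} + 0\right) \frac{1}{3255} = 2259 - \frac{5}{7} \cdot \frac{1}{3255} = 2259 - \frac{1}{4557} = \frac{10294262}{4557}$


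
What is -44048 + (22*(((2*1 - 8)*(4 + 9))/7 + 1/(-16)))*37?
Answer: -2977473/56 ≈ -53169.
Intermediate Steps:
-44048 + (22*(((2*1 - 8)*(4 + 9))/7 + 1/(-16)))*37 = -44048 + (22*(((2 - 8)*13)*(⅐) + 1*(-1/16)))*37 = -44048 + (22*(-6*13*(⅐) - 1/16))*37 = -44048 + (22*(-78*⅐ - 1/16))*37 = -44048 + (22*(-78/7 - 1/16))*37 = -44048 + (22*(-1255/112))*37 = -44048 - 13805/56*37 = -44048 - 510785/56 = -2977473/56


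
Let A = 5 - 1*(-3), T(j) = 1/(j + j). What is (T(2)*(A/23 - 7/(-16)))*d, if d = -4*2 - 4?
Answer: -867/368 ≈ -2.3560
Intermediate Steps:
T(j) = 1/(2*j)
A = 8 (A = 5 + 3 = 8)
d = -12 (d = -8 - 4 = -12)
(T(2)*(A/23 - 7/(-16)))*d = (((½)/2)*(8/23 - 7/(-16)))*(-12) = (((½)*(½))*(8*(1/23) - 7*(-1/16)))*(-12) = ((8/23 + 7/16)/4)*(-12) = ((¼)*(289/368))*(-12) = (289/1472)*(-12) = -867/368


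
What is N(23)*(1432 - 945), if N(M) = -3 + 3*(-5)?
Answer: -8766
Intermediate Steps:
N(M) = -18 (N(M) = -3 - 15 = -18)
N(23)*(1432 - 945) = -18*(1432 - 945) = -18*487 = -8766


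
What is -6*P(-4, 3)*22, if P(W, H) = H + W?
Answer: 132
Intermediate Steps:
-6*P(-4, 3)*22 = -6*(3 - 4)*22 = -6*(-1)*22 = 6*22 = 132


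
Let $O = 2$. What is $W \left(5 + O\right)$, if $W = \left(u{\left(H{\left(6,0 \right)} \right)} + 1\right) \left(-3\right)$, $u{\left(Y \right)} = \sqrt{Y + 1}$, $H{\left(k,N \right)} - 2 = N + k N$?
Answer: $-21 - 21 \sqrt{3} \approx -57.373$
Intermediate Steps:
$H{\left(k,N \right)} = 2 + N + N k$ ($H{\left(k,N \right)} = 2 + \left(N + k N\right) = 2 + \left(N + N k\right) = 2 + N + N k$)
$u{\left(Y \right)} = \sqrt{1 + Y}$
$W = -3 - 3 \sqrt{3}$ ($W = \left(\sqrt{1 + \left(2 + 0 + 0 \cdot 6\right)} + 1\right) \left(-3\right) = \left(\sqrt{1 + \left(2 + 0 + 0\right)} + 1\right) \left(-3\right) = \left(\sqrt{1 + 2} + 1\right) \left(-3\right) = \left(\sqrt{3} + 1\right) \left(-3\right) = \left(1 + \sqrt{3}\right) \left(-3\right) = -3 - 3 \sqrt{3} \approx -8.1962$)
$W \left(5 + O\right) = \left(-3 - 3 \sqrt{3}\right) \left(5 + 2\right) = \left(-3 - 3 \sqrt{3}\right) 7 = -21 - 21 \sqrt{3}$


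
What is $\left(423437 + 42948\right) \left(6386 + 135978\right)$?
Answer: $66396434140$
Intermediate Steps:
$\left(423437 + 42948\right) \left(6386 + 135978\right) = 466385 \cdot 142364 = 66396434140$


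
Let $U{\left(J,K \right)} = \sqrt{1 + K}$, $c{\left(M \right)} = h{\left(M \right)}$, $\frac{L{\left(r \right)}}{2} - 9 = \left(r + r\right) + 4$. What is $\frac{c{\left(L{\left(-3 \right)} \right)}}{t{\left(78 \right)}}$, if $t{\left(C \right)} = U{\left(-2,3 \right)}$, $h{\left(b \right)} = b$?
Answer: $7$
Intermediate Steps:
$L{\left(r \right)} = 26 + 4 r$ ($L{\left(r \right)} = 18 + 2 \left(\left(r + r\right) + 4\right) = 18 + 2 \left(2 r + 4\right) = 18 + 2 \left(4 + 2 r\right) = 18 + \left(8 + 4 r\right) = 26 + 4 r$)
$c{\left(M \right)} = M$
$t{\left(C \right)} = 2$ ($t{\left(C \right)} = \sqrt{1 + 3} = \sqrt{4} = 2$)
$\frac{c{\left(L{\left(-3 \right)} \right)}}{t{\left(78 \right)}} = \frac{26 + 4 \left(-3\right)}{2} = \left(26 - 12\right) \frac{1}{2} = 14 \cdot \frac{1}{2} = 7$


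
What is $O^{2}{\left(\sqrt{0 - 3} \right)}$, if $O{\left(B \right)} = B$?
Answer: $-3$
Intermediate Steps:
$O^{2}{\left(\sqrt{0 - 3} \right)} = \left(\sqrt{0 - 3}\right)^{2} = \left(\sqrt{-3}\right)^{2} = \left(i \sqrt{3}\right)^{2} = -3$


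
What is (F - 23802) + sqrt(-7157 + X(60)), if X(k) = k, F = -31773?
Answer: -55575 + I*sqrt(7097) ≈ -55575.0 + 84.244*I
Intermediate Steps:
(F - 23802) + sqrt(-7157 + X(60)) = (-31773 - 23802) + sqrt(-7157 + 60) = -55575 + sqrt(-7097) = -55575 + I*sqrt(7097)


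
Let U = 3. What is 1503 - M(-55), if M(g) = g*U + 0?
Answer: 1668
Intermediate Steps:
M(g) = 3*g (M(g) = g*3 + 0 = 3*g + 0 = 3*g)
1503 - M(-55) = 1503 - 3*(-55) = 1503 - 1*(-165) = 1503 + 165 = 1668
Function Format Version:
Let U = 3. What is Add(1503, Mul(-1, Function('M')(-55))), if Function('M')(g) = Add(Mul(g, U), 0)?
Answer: 1668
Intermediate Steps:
Function('M')(g) = Mul(3, g) (Function('M')(g) = Add(Mul(g, 3), 0) = Add(Mul(3, g), 0) = Mul(3, g))
Add(1503, Mul(-1, Function('M')(-55))) = Add(1503, Mul(-1, Mul(3, -55))) = Add(1503, Mul(-1, -165)) = Add(1503, 165) = 1668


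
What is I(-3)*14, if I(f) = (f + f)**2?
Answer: 504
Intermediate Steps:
I(f) = 4*f**2 (I(f) = (2*f)**2 = 4*f**2)
I(-3)*14 = (4*(-3)**2)*14 = (4*9)*14 = 36*14 = 504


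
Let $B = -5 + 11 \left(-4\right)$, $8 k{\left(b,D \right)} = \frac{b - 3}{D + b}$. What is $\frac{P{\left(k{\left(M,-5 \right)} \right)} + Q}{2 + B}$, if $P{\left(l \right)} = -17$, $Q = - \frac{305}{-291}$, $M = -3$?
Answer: $\frac{4642}{13677} \approx 0.3394$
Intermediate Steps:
$k{\left(b,D \right)} = \frac{-3 + b}{8 \left(D + b\right)}$ ($k{\left(b,D \right)} = \frac{\left(b - 3\right) \frac{1}{D + b}}{8} = \frac{\left(-3 + b\right) \frac{1}{D + b}}{8} = \frac{\frac{1}{D + b} \left(-3 + b\right)}{8} = \frac{-3 + b}{8 \left(D + b\right)}$)
$Q = \frac{305}{291}$ ($Q = \left(-305\right) \left(- \frac{1}{291}\right) = \frac{305}{291} \approx 1.0481$)
$B = -49$ ($B = -5 - 44 = -49$)
$\frac{P{\left(k{\left(M,-5 \right)} \right)} + Q}{2 + B} = \frac{-17 + \frac{305}{291}}{2 - 49} = - \frac{4642}{291 \left(-47\right)} = \left(- \frac{4642}{291}\right) \left(- \frac{1}{47}\right) = \frac{4642}{13677}$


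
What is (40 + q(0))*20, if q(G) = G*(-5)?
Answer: 800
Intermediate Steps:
q(G) = -5*G
(40 + q(0))*20 = (40 - 5*0)*20 = (40 + 0)*20 = 40*20 = 800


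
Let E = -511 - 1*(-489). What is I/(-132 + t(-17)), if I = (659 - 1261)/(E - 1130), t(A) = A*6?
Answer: -301/134784 ≈ -0.0022332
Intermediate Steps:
t(A) = 6*A
E = -22 (E = -511 + 489 = -22)
I = 301/576 (I = (659 - 1261)/(-22 - 1130) = -602/(-1152) = -602*(-1/1152) = 301/576 ≈ 0.52257)
I/(-132 + t(-17)) = (301/576)/(-132 + 6*(-17)) = (301/576)/(-132 - 102) = (301/576)/(-234) = -1/234*301/576 = -301/134784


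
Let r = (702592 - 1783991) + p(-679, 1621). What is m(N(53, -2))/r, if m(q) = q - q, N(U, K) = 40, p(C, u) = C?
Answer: 0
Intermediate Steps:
r = -1082078 (r = (702592 - 1783991) - 679 = -1081399 - 679 = -1082078)
m(q) = 0
m(N(53, -2))/r = 0/(-1082078) = 0*(-1/1082078) = 0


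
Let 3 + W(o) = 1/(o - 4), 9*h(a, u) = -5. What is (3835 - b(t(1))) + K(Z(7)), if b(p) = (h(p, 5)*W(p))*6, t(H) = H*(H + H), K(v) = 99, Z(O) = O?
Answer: 11767/3 ≈ 3922.3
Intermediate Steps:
h(a, u) = -5/9 (h(a, u) = (⅑)*(-5) = -5/9)
t(H) = 2*H² (t(H) = H*(2*H) = 2*H²)
W(o) = -3 + 1/(-4 + o) (W(o) = -3 + 1/(o - 4) = -3 + 1/(-4 + o))
b(p) = -10*(13 - 3*p)/(3*(-4 + p)) (b(p) = -5*(13 - 3*p)/(9*(-4 + p))*6 = -10*(13 - 3*p)/(3*(-4 + p)))
(3835 - b(t(1))) + K(Z(7)) = (3835 - 10*(-13 + 3*(2*1²))/(3*(-4 + 2*1²))) + 99 = (3835 - 10*(-13 + 3*(2*1))/(3*(-4 + 2*1))) + 99 = (3835 - 10*(-13 + 3*2)/(3*(-4 + 2))) + 99 = (3835 - 10*(-13 + 6)/(3*(-2))) + 99 = (3835 - 10*(-1)*(-7)/(3*2)) + 99 = (3835 - 1*35/3) + 99 = (3835 - 35/3) + 99 = 11470/3 + 99 = 11767/3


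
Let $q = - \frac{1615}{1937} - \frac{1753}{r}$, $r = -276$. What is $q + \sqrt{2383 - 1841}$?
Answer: $\frac{2949821}{534612} + \sqrt{542} \approx 28.799$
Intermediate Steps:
$q = \frac{2949821}{534612}$ ($q = - \frac{1615}{1937} - \frac{1753}{-276} = \left(-1615\right) \frac{1}{1937} - - \frac{1753}{276} = - \frac{1615}{1937} + \frac{1753}{276} = \frac{2949821}{534612} \approx 5.5177$)
$q + \sqrt{2383 - 1841} = \frac{2949821}{534612} + \sqrt{2383 - 1841} = \frac{2949821}{534612} + \sqrt{542}$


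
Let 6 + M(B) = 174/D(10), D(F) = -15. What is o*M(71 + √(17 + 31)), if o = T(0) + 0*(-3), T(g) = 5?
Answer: -88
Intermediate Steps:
o = 5 (o = 5 + 0*(-3) = 5 + 0 = 5)
M(B) = -88/5 (M(B) = -6 + 174/(-15) = -6 + 174*(-1/15) = -6 - 58/5 = -88/5)
o*M(71 + √(17 + 31)) = 5*(-88/5) = -88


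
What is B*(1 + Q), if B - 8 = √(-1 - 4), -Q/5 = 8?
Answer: -312 - 39*I*√5 ≈ -312.0 - 87.207*I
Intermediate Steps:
Q = -40 (Q = -5*8 = -40)
B = 8 + I*√5 (B = 8 + √(-1 - 4) = 8 + √(-5) = 8 + I*√5 ≈ 8.0 + 2.2361*I)
B*(1 + Q) = (8 + I*√5)*(1 - 40) = (8 + I*√5)*(-39) = -312 - 39*I*√5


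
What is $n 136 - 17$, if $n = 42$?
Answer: $5695$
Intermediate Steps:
$n 136 - 17 = 42 \cdot 136 - 17 = 5712 - 17 = 5695$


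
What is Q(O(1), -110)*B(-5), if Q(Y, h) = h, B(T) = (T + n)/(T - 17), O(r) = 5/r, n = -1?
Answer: -30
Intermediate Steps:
B(T) = (-1 + T)/(-17 + T) (B(T) = (T - 1)/(T - 17) = (-1 + T)/(-17 + T))
Q(O(1), -110)*B(-5) = -110*(-1 - 5)/(-17 - 5) = -110*(-6)/(-22) = -(-5)*(-6) = -110*3/11 = -30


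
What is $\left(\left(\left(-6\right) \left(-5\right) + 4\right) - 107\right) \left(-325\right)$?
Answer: $23725$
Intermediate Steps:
$\left(\left(\left(-6\right) \left(-5\right) + 4\right) - 107\right) \left(-325\right) = \left(\left(30 + 4\right) - 107\right) \left(-325\right) = \left(34 - 107\right) \left(-325\right) = \left(-73\right) \left(-325\right) = 23725$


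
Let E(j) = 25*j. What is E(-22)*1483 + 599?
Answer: -815051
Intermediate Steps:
E(-22)*1483 + 599 = (25*(-22))*1483 + 599 = -550*1483 + 599 = -815650 + 599 = -815051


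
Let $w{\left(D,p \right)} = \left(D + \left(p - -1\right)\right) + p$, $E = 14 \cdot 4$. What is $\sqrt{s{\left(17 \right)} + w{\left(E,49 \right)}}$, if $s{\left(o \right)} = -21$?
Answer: $\sqrt{134} \approx 11.576$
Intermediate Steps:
$E = 56$
$w{\left(D,p \right)} = 1 + D + 2 p$ ($w{\left(D,p \right)} = \left(D + \left(p + 1\right)\right) + p = \left(D + \left(1 + p\right)\right) + p = \left(1 + D + p\right) + p = 1 + D + 2 p$)
$\sqrt{s{\left(17 \right)} + w{\left(E,49 \right)}} = \sqrt{-21 + \left(1 + 56 + 2 \cdot 49\right)} = \sqrt{-21 + \left(1 + 56 + 98\right)} = \sqrt{-21 + 155} = \sqrt{134}$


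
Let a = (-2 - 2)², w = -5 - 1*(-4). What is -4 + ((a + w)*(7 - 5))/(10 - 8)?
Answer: 11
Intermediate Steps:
w = -1 (w = -5 + 4 = -1)
a = 16 (a = (-4)² = 16)
-4 + ((a + w)*(7 - 5))/(10 - 8) = -4 + ((16 - 1)*(7 - 5))/(10 - 8) = -4 + (15*2)/2 = -4 + (½)*30 = -4 + 15 = 11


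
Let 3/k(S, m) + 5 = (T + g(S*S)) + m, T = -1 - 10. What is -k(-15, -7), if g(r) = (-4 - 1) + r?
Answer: -3/197 ≈ -0.015228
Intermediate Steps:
T = -11
g(r) = -5 + r
k(S, m) = 3/(-21 + m + S²) (k(S, m) = 3/(-5 + ((-11 + (-5 + S*S)) + m)) = 3/(-5 + ((-11 + (-5 + S²)) + m)) = 3/(-5 + ((-16 + S²) + m)) = 3/(-5 + (-16 + m + S²)) = 3/(-21 + m + S²))
-k(-15, -7) = -3/(-21 - 7 + (-15)²) = -3/(-21 - 7 + 225) = -3/197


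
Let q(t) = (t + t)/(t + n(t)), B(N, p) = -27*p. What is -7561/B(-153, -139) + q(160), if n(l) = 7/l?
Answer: -1460927/96103071 ≈ -0.015202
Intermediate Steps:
q(t) = 2*t/(t + 7/t) (q(t) = (t + t)/(t + 7/t) = (2*t)/(t + 7/t) = 2*t/(t + 7/t))
-7561/B(-153, -139) + q(160) = -7561/((-27*(-139))) + 2*160**2/(7 + 160**2) = -7561/3753 + 2*25600/(7 + 25600) = -7561*1/3753 + 2*25600/25607 = -7561/3753 + 2*25600*(1/25607) = -7561/3753 + 51200/25607 = -1460927/96103071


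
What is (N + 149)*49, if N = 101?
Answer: 12250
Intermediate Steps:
(N + 149)*49 = (101 + 149)*49 = 250*49 = 12250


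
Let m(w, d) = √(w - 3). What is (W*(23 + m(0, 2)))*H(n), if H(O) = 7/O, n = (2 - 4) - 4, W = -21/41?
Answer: 1127/82 + 49*I*√3/82 ≈ 13.744 + 1.035*I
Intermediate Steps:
m(w, d) = √(-3 + w)
W = -21/41 (W = -21*1/41 = -21/41 ≈ -0.51220)
n = -6 (n = -2 - 4 = -6)
(W*(23 + m(0, 2)))*H(n) = (-21*(23 + √(-3 + 0))/41)*(7/(-6)) = (-21*(23 + √(-3))/41)*(7*(-⅙)) = -21*(23 + I*√3)/41*(-7/6) = (-483/41 - 21*I*√3/41)*(-7/6) = 1127/82 + 49*I*√3/82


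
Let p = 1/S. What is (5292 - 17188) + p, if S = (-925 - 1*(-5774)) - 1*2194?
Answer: -31583879/2655 ≈ -11896.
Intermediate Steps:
S = 2655 (S = (-925 + 5774) - 2194 = 4849 - 2194 = 2655)
p = 1/2655 ≈ 0.00037665
(5292 - 17188) + p = (5292 - 17188) + 1/2655 = -11896 + 1/2655 = -31583879/2655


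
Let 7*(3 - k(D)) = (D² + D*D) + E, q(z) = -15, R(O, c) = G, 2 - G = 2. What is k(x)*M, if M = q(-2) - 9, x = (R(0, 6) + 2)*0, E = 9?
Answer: -288/7 ≈ -41.143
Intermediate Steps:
G = 0 (G = 2 - 1*2 = 2 - 2 = 0)
R(O, c) = 0
x = 0 (x = (0 + 2)*0 = 2*0 = 0)
M = -24 (M = -15 - 9 = -24)
k(D) = 12/7 - 2*D²/7 (k(D) = 3 - ((D² + D*D) + 9)/7 = 3 - ((D² + D²) + 9)/7 = 3 - (2*D² + 9)/7 = 3 - (9 + 2*D²)/7 = 3 + (-9/7 - 2*D²/7) = 12/7 - 2*D²/7)
k(x)*M = (12/7 - 2/7*0²)*(-24) = (12/7 - 2/7*0)*(-24) = (12/7 + 0)*(-24) = (12/7)*(-24) = -288/7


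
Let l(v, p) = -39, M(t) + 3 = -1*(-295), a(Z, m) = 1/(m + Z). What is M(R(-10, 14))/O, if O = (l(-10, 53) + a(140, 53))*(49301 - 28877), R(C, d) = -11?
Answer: -14089/38427756 ≈ -0.00036664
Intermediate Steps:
a(Z, m) = 1/(Z + m)
M(t) = 292 (M(t) = -3 - 1*(-295) = -3 + 295 = 292)
O = -153711024/193 (O = (-39 + 1/(140 + 53))*(49301 - 28877) = (-39 + 1/193)*20424 = -7526/193*20424 = -153711024/193 ≈ -7.9643e+5)
M(R(-10, 14))/O = 292/(-153711024/193) = 292*(-193/153711024) = -14089/38427756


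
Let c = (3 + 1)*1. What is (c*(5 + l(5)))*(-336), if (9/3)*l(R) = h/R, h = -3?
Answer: -32256/5 ≈ -6451.2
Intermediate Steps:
l(R) = -1/R (l(R) = (-3/R)/3 = -1/R)
c = 4 (c = 4*1 = 4)
(c*(5 + l(5)))*(-336) = (4*(5 - 1/5))*(-336) = (4*(5 - 1*⅕))*(-336) = (4*(5 - ⅕))*(-336) = (4*(24/5))*(-336) = (96/5)*(-336) = -32256/5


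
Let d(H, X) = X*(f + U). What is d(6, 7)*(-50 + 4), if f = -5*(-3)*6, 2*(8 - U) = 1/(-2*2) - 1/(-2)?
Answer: -126063/4 ≈ -31516.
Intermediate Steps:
U = 63/8 (U = 8 - (1/(-2*2) - 1/(-2))/2 = 8 - (-½*½ - 1*(-½))/2 = 8 - (-¼ + ½)/2 = 8 - ½*¼ = 8 - ⅛ = 63/8 ≈ 7.8750)
f = 90 (f = 15*6 = 90)
d(H, X) = 783*X/8 (d(H, X) = X*(90 + 63/8) = X*(783/8) = 783*X/8)
d(6, 7)*(-50 + 4) = ((783/8)*7)*(-50 + 4) = (5481/8)*(-46) = -126063/4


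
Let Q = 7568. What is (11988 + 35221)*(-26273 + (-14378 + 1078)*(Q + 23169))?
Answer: -19300378660957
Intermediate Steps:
(11988 + 35221)*(-26273 + (-14378 + 1078)*(Q + 23169)) = (11988 + 35221)*(-26273 + (-14378 + 1078)*(7568 + 23169)) = 47209*(-26273 - 13300*30737) = 47209*(-26273 - 408802100) = 47209*(-408828373) = -19300378660957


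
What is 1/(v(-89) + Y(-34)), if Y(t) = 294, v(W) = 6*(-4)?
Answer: 1/270 ≈ 0.0037037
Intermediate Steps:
v(W) = -24
1/(v(-89) + Y(-34)) = 1/(-24 + 294) = 1/270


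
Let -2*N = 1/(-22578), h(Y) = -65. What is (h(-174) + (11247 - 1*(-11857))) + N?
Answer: 1040349085/45156 ≈ 23039.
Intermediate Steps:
N = 1/45156 (N = -½/(-22578) = -½*(-1/22578) = 1/45156 ≈ 2.2145e-5)
(h(-174) + (11247 - 1*(-11857))) + N = (-65 + (11247 - 1*(-11857))) + 1/45156 = (-65 + (11247 + 11857)) + 1/45156 = (-65 + 23104) + 1/45156 = 23039 + 1/45156 = 1040349085/45156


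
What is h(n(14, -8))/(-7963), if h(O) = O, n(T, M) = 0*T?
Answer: 0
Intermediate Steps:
n(T, M) = 0
h(n(14, -8))/(-7963) = 0/(-7963) = 0*(-1/7963) = 0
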